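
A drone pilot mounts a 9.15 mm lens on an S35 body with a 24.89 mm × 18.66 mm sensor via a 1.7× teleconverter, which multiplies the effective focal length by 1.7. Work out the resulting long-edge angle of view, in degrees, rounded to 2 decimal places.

77.32°

Effective focal length f = 9.15 × 1.7 = 15.555 mm.
α = 2·arctan(24.89 / (2 × 15.555)) = 2·arctan(0.80006) ≈ 77.3241°.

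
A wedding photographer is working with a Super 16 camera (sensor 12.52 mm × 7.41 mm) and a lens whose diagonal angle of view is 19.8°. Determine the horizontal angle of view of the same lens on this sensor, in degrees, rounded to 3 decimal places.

17.083°

Sensor diagonal = √(12.52² + 7.41²) = √211.6585 ≈ 14.5485 mm.
From the diagonal AOV: f = 14.5485 / (2·tan(9.9°)) = 14.5485 / 0.34906 ≈ 41.6795 mm.
Horizontal AOV = 2·arctan(12.52 / (2 × 41.6795)) = 2·arctan(0.15019) ≈ 17.0832°.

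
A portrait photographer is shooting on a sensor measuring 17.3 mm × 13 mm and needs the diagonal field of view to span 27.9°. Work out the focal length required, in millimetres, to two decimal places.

Sensor diagonal = √(17.3² + 13²) = √468.2900 ≈ 21.6400 mm.
From α = 2·arctan(d/2f) we get f = d / (2·tan(α/2)).
With d = 21.6400 mm and α/2 = 13.95°, tan(α/2) ≈ 0.24840, so f ≈ 21.6400 / 0.49680 ≈ 43.5586 mm.

43.56 mm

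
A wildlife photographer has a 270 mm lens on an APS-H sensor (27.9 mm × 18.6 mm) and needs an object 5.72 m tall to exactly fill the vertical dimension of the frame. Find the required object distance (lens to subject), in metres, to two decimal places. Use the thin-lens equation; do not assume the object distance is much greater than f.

83.30 m

W: 5.72 m = 5720 mm.
Magnification m = h/W = dᵢ/dₒ; combined with 1/f = 1/dₒ + 1/dᵢ this gives dₒ = f·(1 + W/h).
dₒ = 270 mm × (1 + 5720/18.6) = 270 × 308.5269 ≈ 83302.258 mm = 83.3023 m.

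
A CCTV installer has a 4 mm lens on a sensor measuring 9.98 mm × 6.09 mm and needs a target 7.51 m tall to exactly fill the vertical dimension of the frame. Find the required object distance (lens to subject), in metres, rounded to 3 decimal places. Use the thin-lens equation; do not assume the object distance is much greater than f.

4.937 m

W: 7.51 m = 7510 mm.
Magnification m = h/W = dᵢ/dₒ; combined with 1/f = 1/dₒ + 1/dᵢ this gives dₒ = f·(1 + W/h).
dₒ = 4 mm × (1 + 7510/6.09) = 4 × 1234.1691 ≈ 4936.677 mm = 4.93668 m.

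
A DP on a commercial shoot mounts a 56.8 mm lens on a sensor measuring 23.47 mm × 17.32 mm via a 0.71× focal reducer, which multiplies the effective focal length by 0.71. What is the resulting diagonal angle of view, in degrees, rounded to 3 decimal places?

39.765°

Effective focal length f = 56.8 × 0.71 = 40.328 mm.
Sensor diagonal = √(23.47² + 17.32²) = √850.8233 ≈ 29.1689 mm.
α = 2·arctan(29.169 / (2 × 40.328)) = 2·arctan(0.36165) ≈ 39.7646°.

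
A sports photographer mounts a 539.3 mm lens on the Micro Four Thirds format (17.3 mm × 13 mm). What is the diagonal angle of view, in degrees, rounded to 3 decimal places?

Sensor diagonal = √(17.3² + 13²) = √468.2900 ≈ 21.6400 mm.
Angle of view α = 2·arctan(d/2f) with d = 21.6400 mm and f = 539.3 mm.
d/2f = 0.02006; arctan(0.02006) ≈ 1.1494°, so α ≈ 2.2987°.

2.299°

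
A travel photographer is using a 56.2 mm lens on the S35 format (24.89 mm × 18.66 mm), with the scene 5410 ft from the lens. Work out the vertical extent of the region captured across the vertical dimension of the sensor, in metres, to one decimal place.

547.5 m

dₒ: 5410 ft × 304.8 mm/ft = 1648967.95 mm.
Similar triangles through the lens centre give W/dₒ = h/dᵢ; with 1/f = 1/dₒ + 1/dᵢ this gives W = h·(dₒ − f)/f.
W = 18.66 mm × (1.64897e+06 − 56.2) / 56.2 = 18.66 × 29340.0667 ≈ 547485.644 mm = 547.486 m.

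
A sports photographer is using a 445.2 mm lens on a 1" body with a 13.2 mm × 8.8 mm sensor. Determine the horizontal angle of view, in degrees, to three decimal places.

Angle of view α = 2·arctan(w/2f) with w = 13.2 mm and f = 445.2 mm.
w/2f = 0.01482; arctan(0.01482) ≈ 0.8493°, so α ≈ 1.6987°.

1.699°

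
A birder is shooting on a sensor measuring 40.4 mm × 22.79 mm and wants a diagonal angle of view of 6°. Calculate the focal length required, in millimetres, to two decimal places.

442.54 mm

Sensor diagonal = √(40.4² + 22.79²) = √2151.5441 ≈ 46.3847 mm.
From α = 2·arctan(d/2f) we get f = d / (2·tan(α/2)).
With d = 46.3847 mm and α/2 = 3°, tan(α/2) ≈ 0.05241, so f ≈ 46.3847 / 0.10482 ≈ 442.5368 mm.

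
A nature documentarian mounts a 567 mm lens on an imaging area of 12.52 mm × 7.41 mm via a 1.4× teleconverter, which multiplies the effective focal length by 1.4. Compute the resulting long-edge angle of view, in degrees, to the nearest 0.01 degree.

Effective focal length f = 567 × 1.4 = 793.8 mm.
α = 2·arctan(12.52 / (2 × 793.8)) = 2·arctan(0.00789) ≈ 0.9037°.

0.90°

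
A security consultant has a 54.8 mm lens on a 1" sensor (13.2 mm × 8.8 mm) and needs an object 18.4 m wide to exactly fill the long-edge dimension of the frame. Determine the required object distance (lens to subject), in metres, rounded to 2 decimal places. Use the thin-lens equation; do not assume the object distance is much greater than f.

W: 18.4 m = 18400 mm.
Magnification m = w/W = dᵢ/dₒ; combined with 1/f = 1/dₒ + 1/dᵢ this gives dₒ = f·(1 + W/w).
dₒ = 54.8 mm × (1 + 18400/13.2) = 54.8 × 1394.9394 ≈ 76442.679 mm = 76.4427 m.

76.44 m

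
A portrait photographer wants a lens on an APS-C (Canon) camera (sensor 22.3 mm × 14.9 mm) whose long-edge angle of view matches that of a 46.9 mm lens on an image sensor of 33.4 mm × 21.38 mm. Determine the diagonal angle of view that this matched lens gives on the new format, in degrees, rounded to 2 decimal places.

Equal long-edge AOV ⇒ f₂ = f₁ · 22.3/33.4 = 46.9 × 0.66766 ≈ 31.3135 mm.
Sensor diagonal = √(22.3² + 14.9²) = √719.3000 ≈ 26.8198 mm.
Diagonal AOV on the new format = 2·arctan(26.8198 / (2 × 31.3135)) = 2·arctan(0.42825) ≈ 46.3657°.

46.37°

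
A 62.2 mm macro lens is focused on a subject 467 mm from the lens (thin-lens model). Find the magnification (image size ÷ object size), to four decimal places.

0.1537×

Thin lens: 1/f = 1/dₒ + 1/dᵢ → 1/dᵢ = 1/62.2 − 1/467 = 0.0139358 mm⁻¹, so dᵢ ≈ 71.7574 mm.
Magnification m = dᵢ/dₒ = 71.7574/467 ≈ 0.15366.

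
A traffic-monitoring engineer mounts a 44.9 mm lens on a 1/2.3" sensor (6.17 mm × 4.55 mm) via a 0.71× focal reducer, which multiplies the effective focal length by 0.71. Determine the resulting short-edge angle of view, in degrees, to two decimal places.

8.16°

Effective focal length f = 44.9 × 0.71 = 31.879 mm.
α = 2·arctan(4.55 / (2 × 31.879)) = 2·arctan(0.07136) ≈ 8.1638°.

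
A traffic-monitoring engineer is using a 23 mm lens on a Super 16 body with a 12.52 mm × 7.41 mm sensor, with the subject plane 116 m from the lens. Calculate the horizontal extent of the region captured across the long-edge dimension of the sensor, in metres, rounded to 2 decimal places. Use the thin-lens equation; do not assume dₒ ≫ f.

63.13 m

dₒ: 116 m = 116000 mm.
Similar triangles through the lens centre give W/dₒ = w/dᵢ; with 1/f = 1/dₒ + 1/dᵢ this gives W = w·(dₒ − f)/f.
W = 12.52 mm × (116000 − 23) / 23 = 12.52 × 5042.4783 ≈ 63131.828 mm = 63.1318 m.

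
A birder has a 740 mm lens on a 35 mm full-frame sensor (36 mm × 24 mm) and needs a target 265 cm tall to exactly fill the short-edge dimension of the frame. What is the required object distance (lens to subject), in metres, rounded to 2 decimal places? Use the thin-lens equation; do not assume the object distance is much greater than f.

82.45 m

W: 265 cm = 2650 mm.
Magnification m = h/W = dᵢ/dₒ; combined with 1/f = 1/dₒ + 1/dᵢ this gives dₒ = f·(1 + W/h).
dₒ = 740 mm × (1 + 2650/24) = 740 × 111.4167 ≈ 82448.333 mm = 82.4483 m.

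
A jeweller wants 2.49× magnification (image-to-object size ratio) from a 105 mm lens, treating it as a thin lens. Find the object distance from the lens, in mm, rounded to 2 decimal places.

147.17 mm

With m = dᵢ/dₒ and 1/f = 1/dₒ + 1/dᵢ, substituting dᵢ = m·dₒ gives 1/f = (1 + 1/m)/dₒ, hence dₒ = f·(1 + 1/m).
dₒ = 105 × (1 + 1/2.49) = 105 × 1.40161 ≈ 147.169 mm.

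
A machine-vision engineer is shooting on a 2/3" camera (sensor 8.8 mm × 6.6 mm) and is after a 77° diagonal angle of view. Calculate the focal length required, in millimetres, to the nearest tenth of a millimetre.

6.9 mm

Sensor diagonal = √(8.8² + 6.6²) = √121.0000 ≈ 11.0000 mm.
From α = 2·arctan(d/2f) we get f = d / (2·tan(α/2)).
With d = 11.0000 mm and α/2 = 38.5°, tan(α/2) ≈ 0.79544, so f ≈ 11.0000 / 1.59087 ≈ 6.9144 mm.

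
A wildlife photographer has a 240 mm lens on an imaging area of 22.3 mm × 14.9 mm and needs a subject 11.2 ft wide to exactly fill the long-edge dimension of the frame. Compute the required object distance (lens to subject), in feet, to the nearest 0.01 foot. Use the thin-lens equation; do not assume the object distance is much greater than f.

121.33 ft

W: 11.2 ft × 304.8 mm/ft = 3413.76 mm.
Magnification m = w/W = dᵢ/dₒ; combined with 1/f = 1/dₒ + 1/dᵢ this gives dₒ = f·(1 + W/w).
dₒ = 240 mm × (1 + 3413.76/22.3) = 240 × 154.0834 ≈ 36980.017 mm = 36980.017/304.8 ft = 121.326 ft.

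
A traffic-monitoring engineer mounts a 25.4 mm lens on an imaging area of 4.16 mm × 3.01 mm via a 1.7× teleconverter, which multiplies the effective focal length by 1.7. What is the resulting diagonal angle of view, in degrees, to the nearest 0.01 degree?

6.81°

Effective focal length f = 25.4 × 1.7 = 43.18 mm.
Sensor diagonal = √(4.16² + 3.01²) = √26.3657 ≈ 5.1348 mm.
α = 2·arctan(5.135 / (2 × 43.18)) = 2·arctan(0.05946) ≈ 6.8053°.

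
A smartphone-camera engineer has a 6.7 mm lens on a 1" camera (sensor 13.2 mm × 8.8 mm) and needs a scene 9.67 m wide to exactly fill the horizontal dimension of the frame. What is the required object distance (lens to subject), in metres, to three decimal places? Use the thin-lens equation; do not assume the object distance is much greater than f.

4.915 m

W: 9.67 m = 9670 mm.
Magnification m = w/W = dᵢ/dₒ; combined with 1/f = 1/dₒ + 1/dᵢ this gives dₒ = f·(1 + W/w).
dₒ = 6.7 mm × (1 + 9670/13.2) = 6.7 × 733.5758 ≈ 4914.958 mm = 4.91496 m.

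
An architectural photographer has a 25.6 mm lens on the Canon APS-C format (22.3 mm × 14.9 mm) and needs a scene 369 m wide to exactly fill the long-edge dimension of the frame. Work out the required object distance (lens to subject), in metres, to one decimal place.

423.6 m

W: 369 m = 369000 mm.
Magnification m = w/W = dᵢ/dₒ; combined with 1/f = 1/dₒ + 1/dᵢ this gives dₒ = f·(1 + W/w).
dₒ = 25.6 mm × (1 + 369000/22.3) = 25.6 × 16548.0852 ≈ 423630.981 mm = 423.631 m.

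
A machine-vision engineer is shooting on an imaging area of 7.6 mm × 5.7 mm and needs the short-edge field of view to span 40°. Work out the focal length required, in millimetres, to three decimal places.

From α = 2·arctan(h/2f) we get f = h / (2·tan(α/2)).
With h = 5.7 mm and α/2 = 20°, tan(α/2) ≈ 0.36397, so f ≈ 5.7 / 0.72794 ≈ 7.8303 mm.

7.830 mm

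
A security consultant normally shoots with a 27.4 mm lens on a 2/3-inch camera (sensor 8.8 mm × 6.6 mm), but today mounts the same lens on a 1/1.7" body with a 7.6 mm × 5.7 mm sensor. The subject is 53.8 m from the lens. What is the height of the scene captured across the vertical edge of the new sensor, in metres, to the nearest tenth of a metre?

11.2 m

The focal length stays 27.4 mm; the relevant sensor dimension is now h = 5.7 mm. Object distance dₒ = 53.8 m = 53800 mm.
Thin-lens field height W = h·(dₒ − f)/f = 5.7 × (53800 − 27.4)/27.4 ≈ 11186.271 mm = 11.1863 m.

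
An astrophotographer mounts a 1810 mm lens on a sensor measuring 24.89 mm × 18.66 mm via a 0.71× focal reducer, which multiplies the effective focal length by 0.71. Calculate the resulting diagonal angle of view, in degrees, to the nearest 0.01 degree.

Effective focal length f = 1810 × 0.71 = 1285.1 mm.
Sensor diagonal = √(24.89² + 18.66²) = √967.7077 ≈ 31.1080 mm.
α = 2·arctan(31.108 / (2 × 1285.1)) = 2·arctan(0.01210) ≈ 1.3869°.

1.39°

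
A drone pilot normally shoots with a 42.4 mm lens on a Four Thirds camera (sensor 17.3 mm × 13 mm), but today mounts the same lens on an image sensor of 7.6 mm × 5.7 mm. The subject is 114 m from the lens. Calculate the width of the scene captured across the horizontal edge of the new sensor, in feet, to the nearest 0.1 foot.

67.0 ft

The focal length stays 42.4 mm; the relevant sensor dimension is now w = 7.6 mm. Object distance dₒ = 114 m = 114000 mm.
Thin-lens field width W = w·(dₒ − f)/f = 7.6 × (114000 − 42.4)/42.4 ≈ 20426.362 mm = 20426.362/304.8 ft = 67.0156 ft.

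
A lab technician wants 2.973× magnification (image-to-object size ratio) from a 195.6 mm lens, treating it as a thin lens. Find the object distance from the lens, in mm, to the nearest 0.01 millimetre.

With m = dᵢ/dₒ and 1/f = 1/dₒ + 1/dᵢ, substituting dᵢ = m·dₒ gives 1/f = (1 + 1/m)/dₒ, hence dₒ = f·(1 + 1/m).
dₒ = 195.6 × (1 + 1/2.973) = 195.6 × 1.33636 ≈ 261.392 mm.

261.39 mm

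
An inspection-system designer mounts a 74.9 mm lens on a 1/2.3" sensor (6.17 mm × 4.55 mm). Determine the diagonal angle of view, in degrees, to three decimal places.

5.859°

Sensor diagonal = √(6.17² + 4.55²) = √58.7714 ≈ 7.6663 mm.
Angle of view α = 2·arctan(d/2f) with d = 7.6663 mm and f = 74.9 mm.
d/2f = 0.05118; arctan(0.05118) ≈ 2.9296°, so α ≈ 5.8593°.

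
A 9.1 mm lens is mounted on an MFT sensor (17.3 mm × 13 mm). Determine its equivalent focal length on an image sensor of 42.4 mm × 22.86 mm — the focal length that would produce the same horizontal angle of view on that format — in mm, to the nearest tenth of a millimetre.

Equal angle of view means equal width/f ratio, so f₂ = f₁ · (width₂/width₁) = 9.1 × 42.4/17.3.
f₂ = 9.1 × 2.45087 ≈ 22.303 mm.

22.3 mm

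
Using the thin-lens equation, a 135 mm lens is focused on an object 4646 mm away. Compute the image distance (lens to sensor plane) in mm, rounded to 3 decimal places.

1/dᵢ = 1/f − 1/dₒ = 1/135 − 1/4646 = 0.0071922 mm⁻¹.
dᵢ = 1/0.0071922 ≈ 139.0401 mm.

139.040 mm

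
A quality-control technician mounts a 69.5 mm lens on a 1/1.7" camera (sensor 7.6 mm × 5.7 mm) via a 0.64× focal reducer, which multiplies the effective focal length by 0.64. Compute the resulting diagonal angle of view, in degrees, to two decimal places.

12.19°

Effective focal length f = 69.5 × 0.64 = 44.48 mm.
Sensor diagonal = √(7.6² + 5.7²) = √90.2500 ≈ 9.5000 mm.
α = 2·arctan(9.500 / (2 × 44.48)) = 2·arctan(0.10679) ≈ 12.1910°.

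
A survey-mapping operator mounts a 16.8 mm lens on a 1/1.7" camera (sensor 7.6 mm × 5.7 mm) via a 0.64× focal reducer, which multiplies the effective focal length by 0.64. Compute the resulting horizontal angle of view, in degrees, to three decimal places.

38.929°

Effective focal length f = 16.8 × 0.64 = 10.752 mm.
α = 2·arctan(7.6 / (2 × 10.752)) = 2·arctan(0.35342) ≈ 38.9291°.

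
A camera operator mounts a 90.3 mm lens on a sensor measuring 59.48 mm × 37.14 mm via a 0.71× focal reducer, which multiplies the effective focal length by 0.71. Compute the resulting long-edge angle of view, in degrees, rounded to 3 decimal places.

49.770°

Effective focal length f = 90.3 × 0.71 = 64.113 mm.
α = 2·arctan(59.48 / (2 × 64.113)) = 2·arctan(0.46387) ≈ 49.7702°.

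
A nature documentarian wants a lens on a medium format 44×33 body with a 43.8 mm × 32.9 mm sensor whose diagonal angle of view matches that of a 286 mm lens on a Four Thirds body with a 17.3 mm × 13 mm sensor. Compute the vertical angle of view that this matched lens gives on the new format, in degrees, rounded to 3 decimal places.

Sensor diagonal = √(17.3² + 13²) = √468.2900 ≈ 21.6400 mm.
Sensor diagonal = √(43.8² + 32.9²) = √3000.8500 ≈ 54.7800 mm.
Equal diagonal AOV ⇒ f₂ = f₁ · 54.7800/21.6400 = 286 × 2.53142 ≈ 723.9869 mm.
Vertical AOV on the new format = 2·arctan(32.9 / (2 × 723.9869)) = 2·arctan(0.02272) ≈ 2.6032°.

2.603°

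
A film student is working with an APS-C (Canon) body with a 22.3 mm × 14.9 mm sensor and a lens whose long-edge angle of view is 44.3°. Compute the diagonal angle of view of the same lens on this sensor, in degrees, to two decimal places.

From the long-edge AOV: f = 22.3 / (2·tan(22.15°)) = 22.3 / 0.81415 ≈ 27.3905 mm.
Sensor diagonal = √(22.3² + 14.9²) = √719.3000 ≈ 26.8198 mm.
Diagonal AOV = 2·arctan(26.8198 / (2 × 27.3905)) = 2·arctan(0.48958) ≈ 52.1710°.

52.17°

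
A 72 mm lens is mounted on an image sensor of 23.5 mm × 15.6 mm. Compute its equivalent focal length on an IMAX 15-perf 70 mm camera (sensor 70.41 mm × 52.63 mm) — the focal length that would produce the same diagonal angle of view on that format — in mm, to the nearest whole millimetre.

Sensor diagonal = √(23.5² + 15.6²) = √795.6100 ≈ 28.2066 mm.
Sensor diagonal = √(70.41² + 52.63²) = √7727.4850 ≈ 87.9061 mm.
Equal angle of view means equal diagonal/f ratio, so f₂ = f₁ · (diagonal₂/diagonal₁) = 72 × 87.9061/28.2066.
f₂ = 72 × 3.11651 ≈ 224.389 mm.

224 mm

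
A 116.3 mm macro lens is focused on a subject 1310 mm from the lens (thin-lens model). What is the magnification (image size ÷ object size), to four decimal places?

0.0974×

Thin lens: 1/f = 1/dₒ + 1/dᵢ → 1/dᵢ = 1/116.3 − 1/1310 = 0.0078351 mm⁻¹, so dᵢ ≈ 127.6309 mm.
Magnification m = dᵢ/dₒ = 127.6309/1310 ≈ 0.09743.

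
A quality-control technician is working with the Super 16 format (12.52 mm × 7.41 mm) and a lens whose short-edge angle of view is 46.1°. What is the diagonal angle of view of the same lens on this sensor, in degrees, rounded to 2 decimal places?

From the short-edge AOV: f = 7.41 / (2·tan(23.05°)) = 7.41 / 0.85101 ≈ 8.7073 mm.
Sensor diagonal = √(12.52² + 7.41²) = √211.6585 ≈ 14.5485 mm.
Diagonal AOV = 2·arctan(14.5485 / (2 × 8.7073)) = 2·arctan(0.83542) ≈ 79.7521°.

79.75°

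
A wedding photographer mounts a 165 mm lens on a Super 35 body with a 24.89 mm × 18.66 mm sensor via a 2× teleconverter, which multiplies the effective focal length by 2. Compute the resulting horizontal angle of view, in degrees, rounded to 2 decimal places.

4.32°

Effective focal length f = 165 × 2 = 330 mm.
α = 2·arctan(24.89 / (2 × 330)) = 2·arctan(0.03771) ≈ 4.3194°.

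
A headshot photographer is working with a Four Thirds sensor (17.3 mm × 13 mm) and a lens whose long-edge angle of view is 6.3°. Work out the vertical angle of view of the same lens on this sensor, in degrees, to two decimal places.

4.74°

From the long-edge AOV: f = 17.3 / (2·tan(3.15°)) = 17.3 / 0.11007 ≈ 157.1775 mm.
Vertical AOV = 2·arctan(13 / (2 × 157.1775)) = 2·arctan(0.04135) ≈ 4.7362°.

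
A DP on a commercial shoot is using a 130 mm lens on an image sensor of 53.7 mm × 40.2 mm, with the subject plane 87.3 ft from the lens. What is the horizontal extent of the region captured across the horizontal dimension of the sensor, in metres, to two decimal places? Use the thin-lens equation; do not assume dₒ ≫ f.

10.94 m

dₒ: 87.3 ft × 304.8 mm/ft = 26609.04 mm.
Similar triangles through the lens centre give W/dₒ = w/dᵢ; with 1/f = 1/dₒ + 1/dᵢ this gives W = w·(dₒ − f)/f.
W = 53.7 mm × (26609 − 130) / 130 = 53.7 × 203.6849 ≈ 10937.880 mm = 10.9379 m.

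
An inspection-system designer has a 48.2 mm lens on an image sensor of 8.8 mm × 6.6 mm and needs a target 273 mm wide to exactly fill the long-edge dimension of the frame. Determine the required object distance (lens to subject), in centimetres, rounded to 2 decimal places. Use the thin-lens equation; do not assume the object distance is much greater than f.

Magnification m = w/W = dᵢ/dₒ; combined with 1/f = 1/dₒ + 1/dᵢ this gives dₒ = f·(1 + W/w).
dₒ = 48.2 mm × (1 + 273/8.8) = 48.2 × 32.0227 ≈ 1543.495 mm = 154.35 cm.

154.35 cm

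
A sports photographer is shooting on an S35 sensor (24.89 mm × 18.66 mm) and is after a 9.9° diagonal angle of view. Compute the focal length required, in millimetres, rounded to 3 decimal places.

179.588 mm

Sensor diagonal = √(24.89² + 18.66²) = √967.7077 ≈ 31.1080 mm.
From α = 2·arctan(d/2f) we get f = d / (2·tan(α/2)).
With d = 31.1080 mm and α/2 = 4.95°, tan(α/2) ≈ 0.08661, so f ≈ 31.1080 / 0.17322 ≈ 179.5879 mm.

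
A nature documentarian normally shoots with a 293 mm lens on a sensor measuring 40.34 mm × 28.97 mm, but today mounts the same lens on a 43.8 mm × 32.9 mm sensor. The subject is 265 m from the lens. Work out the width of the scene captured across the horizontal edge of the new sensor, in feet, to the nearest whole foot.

The focal length stays 293 mm; the relevant sensor dimension is now w = 43.8 mm. Object distance dₒ = 265 m = 265000 mm.
Thin-lens field width W = w·(dₒ − f)/f = 43.8 × (265000 − 293)/293 ≈ 39570.534 mm = 39570.534/304.8 ft = 129.825 ft.

130 ft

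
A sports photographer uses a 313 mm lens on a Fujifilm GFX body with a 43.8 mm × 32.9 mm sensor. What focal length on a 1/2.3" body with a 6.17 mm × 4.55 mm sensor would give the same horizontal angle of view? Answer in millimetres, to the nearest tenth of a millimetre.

44.1 mm

Equal angle of view means equal width/f ratio, so f₂ = f₁ · (width₂/width₁) = 313 × 6.17/43.8.
f₂ = 313 × 0.14087 ≈ 44.092 mm.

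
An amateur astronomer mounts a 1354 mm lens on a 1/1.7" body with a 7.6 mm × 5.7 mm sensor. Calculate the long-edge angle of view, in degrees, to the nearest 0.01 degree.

0.32°

Angle of view α = 2·arctan(w/2f) with w = 7.6 mm and f = 1354 mm.
w/2f = 0.00281; arctan(0.00281) ≈ 0.1608°, so α ≈ 0.3216°.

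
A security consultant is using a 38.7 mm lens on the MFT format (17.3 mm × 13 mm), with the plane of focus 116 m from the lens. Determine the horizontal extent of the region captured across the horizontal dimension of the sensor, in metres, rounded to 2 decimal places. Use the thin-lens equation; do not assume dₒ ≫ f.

dₒ: 116 m = 116000 mm.
Similar triangles through the lens centre give W/dₒ = w/dᵢ; with 1/f = 1/dₒ + 1/dᵢ this gives W = w·(dₒ − f)/f.
W = 17.3 mm × (116000 − 38.7) / 38.7 = 17.3 × 2996.4160 ≈ 51837.997 mm = 51.838 m.

51.84 m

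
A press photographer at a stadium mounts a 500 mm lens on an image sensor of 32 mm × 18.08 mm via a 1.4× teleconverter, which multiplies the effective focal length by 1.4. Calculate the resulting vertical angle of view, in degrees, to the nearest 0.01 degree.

Effective focal length f = 500 × 1.4 = 700 mm.
α = 2·arctan(18.08 / (2 × 700)) = 2·arctan(0.01291) ≈ 1.4798°.

1.48°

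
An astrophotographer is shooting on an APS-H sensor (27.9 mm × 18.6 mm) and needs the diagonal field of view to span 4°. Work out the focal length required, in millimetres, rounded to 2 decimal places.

480.11 mm

Sensor diagonal = √(27.9² + 18.6²) = √1124.3700 ≈ 33.5316 mm.
From α = 2·arctan(d/2f) we get f = d / (2·tan(α/2)).
With d = 33.5316 mm and α/2 = 2°, tan(α/2) ≈ 0.03492, so f ≈ 33.5316 / 0.06984 ≈ 480.1101 mm.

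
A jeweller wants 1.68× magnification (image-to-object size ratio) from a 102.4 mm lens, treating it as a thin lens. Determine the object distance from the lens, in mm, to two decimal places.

With m = dᵢ/dₒ and 1/f = 1/dₒ + 1/dᵢ, substituting dᵢ = m·dₒ gives 1/f = (1 + 1/m)/dₒ, hence dₒ = f·(1 + 1/m).
dₒ = 102.4 × (1 + 1/1.68) = 102.4 × 1.59524 ≈ 163.352 mm.

163.35 mm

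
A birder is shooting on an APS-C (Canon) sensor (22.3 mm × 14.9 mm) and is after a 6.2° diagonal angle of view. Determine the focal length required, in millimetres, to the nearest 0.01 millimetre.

Sensor diagonal = √(22.3² + 14.9²) = √719.3000 ≈ 26.8198 mm.
From α = 2·arctan(d/2f) we get f = d / (2·tan(α/2)).
With d = 26.8198 mm and α/2 = 3.1°, tan(α/2) ≈ 0.05416, so f ≈ 26.8198 / 0.10832 ≈ 247.6064 mm.

247.61 mm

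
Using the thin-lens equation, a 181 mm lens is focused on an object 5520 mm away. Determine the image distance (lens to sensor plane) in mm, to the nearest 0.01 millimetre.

1/dᵢ = 1/f − 1/dₒ = 1/181 − 1/5520 = 0.0053437 mm⁻¹.
dᵢ = 1/0.0053437 ≈ 187.1362 mm.

187.14 mm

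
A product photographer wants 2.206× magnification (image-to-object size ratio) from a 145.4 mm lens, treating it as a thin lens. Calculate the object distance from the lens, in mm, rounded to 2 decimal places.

With m = dᵢ/dₒ and 1/f = 1/dₒ + 1/dᵢ, substituting dᵢ = m·dₒ gives 1/f = (1 + 1/m)/dₒ, hence dₒ = f·(1 + 1/m).
dₒ = 145.4 × (1 + 1/2.206) = 145.4 × 1.45331 ≈ 211.311 mm.

211.31 mm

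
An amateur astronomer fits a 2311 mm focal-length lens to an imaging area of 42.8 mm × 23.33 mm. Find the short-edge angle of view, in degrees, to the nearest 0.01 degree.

0.58°

Angle of view α = 2·arctan(h/2f) with h = 23.33 mm and f = 2311 mm.
h/2f = 0.00505; arctan(0.00505) ≈ 0.2892°, so α ≈ 0.5784°.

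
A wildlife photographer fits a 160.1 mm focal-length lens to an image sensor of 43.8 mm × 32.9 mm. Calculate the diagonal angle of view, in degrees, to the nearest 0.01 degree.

Sensor diagonal = √(43.8² + 32.9²) = √3000.8500 ≈ 54.7800 mm.
Angle of view α = 2·arctan(d/2f) with d = 54.7800 mm and f = 160.1 mm.
d/2f = 0.17108; arctan(0.17108) ≈ 9.7082°, so α ≈ 19.4164°.

19.42°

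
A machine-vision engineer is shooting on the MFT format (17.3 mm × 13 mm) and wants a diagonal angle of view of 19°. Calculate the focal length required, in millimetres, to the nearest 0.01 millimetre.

64.66 mm

Sensor diagonal = √(17.3² + 13²) = √468.2900 ≈ 21.6400 mm.
From α = 2·arctan(d/2f) we get f = d / (2·tan(α/2)).
With d = 21.6400 mm and α/2 = 9.5°, tan(α/2) ≈ 0.16734, so f ≈ 21.6400 / 0.33469 ≈ 64.6578 mm.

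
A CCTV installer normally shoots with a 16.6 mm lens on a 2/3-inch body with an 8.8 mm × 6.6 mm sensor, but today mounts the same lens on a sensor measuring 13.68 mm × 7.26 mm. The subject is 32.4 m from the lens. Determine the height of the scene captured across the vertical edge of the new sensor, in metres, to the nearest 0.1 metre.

14.2 m

The focal length stays 16.6 mm; the relevant sensor dimension is now h = 7.26 mm. Object distance dₒ = 32.4 m = 32400 mm.
Thin-lens field height W = h·(dₒ − f)/f = 7.26 × (32400 − 16.6)/16.6 ≈ 14162.860 mm = 14.1629 m.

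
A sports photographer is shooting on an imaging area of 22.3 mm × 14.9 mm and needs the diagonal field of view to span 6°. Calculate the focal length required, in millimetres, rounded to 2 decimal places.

Sensor diagonal = √(22.3² + 14.9²) = √719.3000 ≈ 26.8198 mm.
From α = 2·arctan(d/2f) we get f = d / (2·tan(α/2)).
With d = 26.8198 mm and α/2 = 3°, tan(α/2) ≈ 0.05241, so f ≈ 26.8198 / 0.10482 ≈ 255.8758 mm.

255.88 mm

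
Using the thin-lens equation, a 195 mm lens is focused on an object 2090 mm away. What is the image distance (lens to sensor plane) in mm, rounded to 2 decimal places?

215.07 mm

1/dᵢ = 1/f − 1/dₒ = 1/195 − 1/2090 = 0.0046497 mm⁻¹.
dᵢ = 1/0.0046497 ≈ 215.0660 mm.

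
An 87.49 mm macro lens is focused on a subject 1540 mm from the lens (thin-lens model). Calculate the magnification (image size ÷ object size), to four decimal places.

0.0602×

Thin lens: 1/f = 1/dₒ + 1/dᵢ → 1/dᵢ = 1/87.49 − 1/1540 = 0.0107805 mm⁻¹, so dᵢ ≈ 92.7598 mm.
Magnification m = dᵢ/dₒ = 92.7598/1540 ≈ 0.06023.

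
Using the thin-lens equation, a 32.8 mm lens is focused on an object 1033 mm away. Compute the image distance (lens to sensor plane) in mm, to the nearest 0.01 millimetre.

33.88 mm

1/dᵢ = 1/f − 1/dₒ = 1/32.8 − 1/1033 = 0.0295198 mm⁻¹.
dᵢ = 1/0.0295198 ≈ 33.8756 mm.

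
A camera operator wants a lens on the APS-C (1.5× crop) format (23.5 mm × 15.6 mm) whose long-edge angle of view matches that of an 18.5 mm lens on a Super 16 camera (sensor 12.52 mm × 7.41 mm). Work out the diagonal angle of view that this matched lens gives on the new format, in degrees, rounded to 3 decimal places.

Equal long-edge AOV ⇒ f₂ = f₁ · 23.5/12.52 = 18.5 × 1.87700 ≈ 34.7244 mm.
Sensor diagonal = √(23.5² + 15.6²) = √795.6100 ≈ 28.2066 mm.
Diagonal AOV on the new format = 2·arctan(28.2066 / (2 × 34.7244)) = 2·arctan(0.40615) ≈ 44.2089°.

44.209°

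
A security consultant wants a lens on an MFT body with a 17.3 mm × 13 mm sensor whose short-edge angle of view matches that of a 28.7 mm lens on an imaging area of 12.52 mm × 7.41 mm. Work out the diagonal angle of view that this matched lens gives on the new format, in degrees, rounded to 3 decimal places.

Equal short-edge AOV ⇒ f₂ = f₁ · 13/7.41 = 28.7 × 1.75439 ≈ 50.3509 mm.
Sensor diagonal = √(17.3² + 13²) = √468.2900 ≈ 21.6400 mm.
Diagonal AOV on the new format = 2·arctan(21.6400 / (2 × 50.3509)) = 2·arctan(0.21489) ≈ 24.2559°.

24.256°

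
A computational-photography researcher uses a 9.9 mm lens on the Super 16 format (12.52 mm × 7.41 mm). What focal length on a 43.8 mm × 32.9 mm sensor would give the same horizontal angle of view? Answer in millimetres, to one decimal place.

34.6 mm

Equal angle of view means equal width/f ratio, so f₂ = f₁ · (width₂/width₁) = 9.9 × 43.8/12.52.
f₂ = 9.9 × 3.49840 ≈ 34.634 mm.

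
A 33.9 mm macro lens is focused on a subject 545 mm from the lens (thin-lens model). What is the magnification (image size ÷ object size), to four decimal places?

Thin lens: 1/f = 1/dₒ + 1/dᵢ → 1/dᵢ = 1/33.9 − 1/545 = 0.0276637 mm⁻¹, so dᵢ ≈ 36.1485 mm.
Magnification m = dᵢ/dₒ = 36.1485/545 ≈ 0.06633.

0.0663×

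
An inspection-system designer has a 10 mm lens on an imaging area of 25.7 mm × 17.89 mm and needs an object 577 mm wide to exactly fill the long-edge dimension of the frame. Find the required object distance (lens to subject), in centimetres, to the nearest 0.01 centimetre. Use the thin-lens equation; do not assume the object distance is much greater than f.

Magnification m = w/W = dᵢ/dₒ; combined with 1/f = 1/dₒ + 1/dᵢ this gives dₒ = f·(1 + W/w).
dₒ = 10 mm × (1 + 577/25.7) = 10 × 23.4514 ≈ 234.514 mm = 23.4514 cm.

23.45 cm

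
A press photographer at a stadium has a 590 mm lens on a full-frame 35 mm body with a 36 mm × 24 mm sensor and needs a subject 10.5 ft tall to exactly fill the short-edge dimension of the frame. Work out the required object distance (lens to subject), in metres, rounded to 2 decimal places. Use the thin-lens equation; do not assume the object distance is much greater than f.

79.27 m

W: 10.5 ft × 304.8 mm/ft = 3200.40 mm.
Magnification m = h/W = dᵢ/dₒ; combined with 1/f = 1/dₒ + 1/dᵢ this gives dₒ = f·(1 + W/h).
dₒ = 590 mm × (1 + 3200.4/24) = 590 × 134.3500 ≈ 79266.497 mm = 79.2665 m.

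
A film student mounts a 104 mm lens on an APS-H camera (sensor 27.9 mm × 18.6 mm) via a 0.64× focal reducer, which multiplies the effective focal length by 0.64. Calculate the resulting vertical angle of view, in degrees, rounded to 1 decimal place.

15.9°

Effective focal length f = 104 × 0.64 = 66.56 mm.
α = 2·arctan(18.6 / (2 × 66.56)) = 2·arctan(0.13972) ≈ 15.9082°.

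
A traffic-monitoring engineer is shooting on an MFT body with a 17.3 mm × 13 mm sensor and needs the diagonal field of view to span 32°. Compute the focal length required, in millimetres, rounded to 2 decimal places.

Sensor diagonal = √(17.3² + 13²) = √468.2900 ≈ 21.6400 mm.
From α = 2·arctan(d/2f) we get f = d / (2·tan(α/2)).
With d = 21.6400 mm and α/2 = 16°, tan(α/2) ≈ 0.28675, so f ≈ 21.6400 / 0.57349 ≈ 37.7338 mm.

37.73 mm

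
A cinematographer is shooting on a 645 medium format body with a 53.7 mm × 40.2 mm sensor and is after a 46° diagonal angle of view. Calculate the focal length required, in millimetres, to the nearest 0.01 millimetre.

Sensor diagonal = √(53.7² + 40.2²) = √4499.7300 ≈ 67.0800 mm.
From α = 2·arctan(d/2f) we get f = d / (2·tan(α/2)).
With d = 67.0800 mm and α/2 = 23°, tan(α/2) ≈ 0.42447, so f ≈ 67.0800 / 0.84895 ≈ 79.0153 mm.

79.02 mm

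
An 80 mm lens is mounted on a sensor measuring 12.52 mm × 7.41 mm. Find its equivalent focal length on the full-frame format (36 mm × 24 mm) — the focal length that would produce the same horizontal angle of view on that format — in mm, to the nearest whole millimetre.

230 mm

Equal angle of view means equal width/f ratio, so f₂ = f₁ · (width₂/width₁) = 80 × 36/12.52.
f₂ = 80 × 2.87540 ≈ 230.032 mm.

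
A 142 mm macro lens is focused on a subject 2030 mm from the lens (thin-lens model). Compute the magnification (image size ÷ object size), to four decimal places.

Thin lens: 1/f = 1/dₒ + 1/dᵢ → 1/dᵢ = 1/142 − 1/2030 = 0.0065496 mm⁻¹, so dᵢ ≈ 152.6801 mm.
Magnification m = dᵢ/dₒ = 152.6801/2030 ≈ 0.07521.

0.0752×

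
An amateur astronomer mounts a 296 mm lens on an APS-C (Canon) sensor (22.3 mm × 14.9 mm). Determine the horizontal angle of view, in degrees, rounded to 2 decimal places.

4.31°

Angle of view α = 2·arctan(w/2f) with w = 22.3 mm and f = 296 mm.
w/2f = 0.03767; arctan(0.03767) ≈ 2.1573°, so α ≈ 4.3145°.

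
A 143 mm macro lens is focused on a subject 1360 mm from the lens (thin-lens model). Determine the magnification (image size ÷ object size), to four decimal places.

Thin lens: 1/f = 1/dₒ + 1/dᵢ → 1/dᵢ = 1/143 − 1/1360 = 0.0062577 mm⁻¹, so dᵢ ≈ 159.8028 mm.
Magnification m = dᵢ/dₒ = 159.8028/1360 ≈ 0.11750.

0.1175×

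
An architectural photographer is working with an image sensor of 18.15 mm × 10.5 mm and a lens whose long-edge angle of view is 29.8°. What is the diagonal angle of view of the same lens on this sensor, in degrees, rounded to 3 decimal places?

34.175°

From the long-edge AOV: f = 18.15 / (2·tan(14.9°)) = 18.15 / 0.53216 ≈ 34.1064 mm.
Sensor diagonal = √(18.15² + 10.5²) = √439.6725 ≈ 20.9684 mm.
Diagonal AOV = 2·arctan(20.9684 / (2 × 34.1064)) = 2·arctan(0.30740) ≈ 34.1745°.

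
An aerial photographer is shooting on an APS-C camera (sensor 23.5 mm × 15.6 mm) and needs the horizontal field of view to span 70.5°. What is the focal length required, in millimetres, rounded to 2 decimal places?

16.63 mm

From α = 2·arctan(w/2f) we get f = w / (2·tan(α/2)).
With w = 23.5 mm and α/2 = 35.25°, tan(α/2) ≈ 0.70673, so f ≈ 23.5 / 1.41346 ≈ 16.6259 mm.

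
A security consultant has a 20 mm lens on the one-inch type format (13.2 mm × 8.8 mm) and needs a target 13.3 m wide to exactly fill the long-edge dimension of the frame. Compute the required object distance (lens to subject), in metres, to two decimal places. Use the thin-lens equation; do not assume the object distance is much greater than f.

W: 13.3 m = 13300 mm.
Magnification m = w/W = dᵢ/dₒ; combined with 1/f = 1/dₒ + 1/dᵢ this gives dₒ = f·(1 + W/w).
dₒ = 20 mm × (1 + 13300/13.2) = 20 × 1008.5758 ≈ 20171.515 mm = 20.1715 m.

20.17 m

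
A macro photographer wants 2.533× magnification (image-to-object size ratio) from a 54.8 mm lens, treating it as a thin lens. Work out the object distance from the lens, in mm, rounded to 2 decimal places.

With m = dᵢ/dₒ and 1/f = 1/dₒ + 1/dᵢ, substituting dᵢ = m·dₒ gives 1/f = (1 + 1/m)/dₒ, hence dₒ = f·(1 + 1/m).
dₒ = 54.8 × (1 + 1/2.533) = 54.8 × 1.39479 ≈ 76.434 mm.

76.43 mm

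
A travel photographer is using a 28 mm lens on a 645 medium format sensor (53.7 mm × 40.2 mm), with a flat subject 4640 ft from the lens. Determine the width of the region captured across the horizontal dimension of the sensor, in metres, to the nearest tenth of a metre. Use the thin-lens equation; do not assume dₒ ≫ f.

dₒ: 4640 ft × 304.8 mm/ft = 1414271.95 mm.
Similar triangles through the lens centre give W/dₒ = w/dᵢ; with 1/f = 1/dₒ + 1/dᵢ this gives W = w·(dₒ − f)/f.
W = 53.7 mm × (1.41427e+06 − 28) / 28 = 53.7 × 50508.7127 ≈ 2712317.870 mm = 2712.32 m.

2712.3 m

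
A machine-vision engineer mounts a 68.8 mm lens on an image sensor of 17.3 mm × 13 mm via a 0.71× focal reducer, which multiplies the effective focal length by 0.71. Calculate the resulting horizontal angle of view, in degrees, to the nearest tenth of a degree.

20.1°

Effective focal length f = 68.8 × 0.71 = 48.848 mm.
α = 2·arctan(17.3 / (2 × 48.848)) = 2·arctan(0.17708) ≈ 20.0837°.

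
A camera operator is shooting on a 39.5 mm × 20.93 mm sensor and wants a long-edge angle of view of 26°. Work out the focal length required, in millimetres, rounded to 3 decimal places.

From α = 2·arctan(w/2f) we get f = w / (2·tan(α/2)).
With w = 39.5 mm and α/2 = 13°, tan(α/2) ≈ 0.23087, so f ≈ 39.5 / 0.46174 ≈ 85.5466 mm.

85.547 mm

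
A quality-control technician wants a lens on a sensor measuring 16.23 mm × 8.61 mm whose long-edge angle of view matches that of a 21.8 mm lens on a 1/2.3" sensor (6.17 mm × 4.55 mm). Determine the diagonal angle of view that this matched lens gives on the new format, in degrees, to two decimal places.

18.20°

Equal long-edge AOV ⇒ f₂ = f₁ · 16.23/6.17 = 21.8 × 2.63047 ≈ 57.3442 mm.
Sensor diagonal = √(16.23² + 8.61²) = √337.5450 ≈ 18.3724 mm.
Diagonal AOV on the new format = 2·arctan(18.3724 / (2 × 57.3442)) = 2·arctan(0.16019) ≈ 18.2022°.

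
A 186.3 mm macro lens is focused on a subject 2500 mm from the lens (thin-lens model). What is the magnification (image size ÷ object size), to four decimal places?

Thin lens: 1/f = 1/dₒ + 1/dᵢ → 1/dᵢ = 1/186.3 − 1/2500 = 0.0049677 mm⁻¹, so dᵢ ≈ 201.3009 mm.
Magnification m = dᵢ/dₒ = 201.3009/2500 ≈ 0.08052.

0.0805×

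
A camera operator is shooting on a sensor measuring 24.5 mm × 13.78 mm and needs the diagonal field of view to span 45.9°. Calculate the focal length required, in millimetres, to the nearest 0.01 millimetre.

Sensor diagonal = √(24.5² + 13.78²) = √790.1384 ≈ 28.1094 mm.
From α = 2·arctan(d/2f) we get f = d / (2·tan(α/2)).
With d = 28.1094 mm and α/2 = 22.95°, tan(α/2) ≈ 0.42345, so f ≈ 28.1094 / 0.84689 ≈ 33.1913 mm.

33.19 mm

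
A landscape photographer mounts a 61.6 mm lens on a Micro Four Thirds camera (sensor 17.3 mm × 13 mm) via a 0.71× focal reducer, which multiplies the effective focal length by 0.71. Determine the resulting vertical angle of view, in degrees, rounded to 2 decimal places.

Effective focal length f = 61.6 × 0.71 = 43.736 mm.
α = 2·arctan(13 / (2 × 43.736)) = 2·arctan(0.14862) ≈ 16.9067°.

16.91°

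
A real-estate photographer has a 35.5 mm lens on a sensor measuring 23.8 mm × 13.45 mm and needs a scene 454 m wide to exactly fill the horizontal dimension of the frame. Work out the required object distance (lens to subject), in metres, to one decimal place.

W: 454 m = 454000 mm.
Magnification m = w/W = dᵢ/dₒ; combined with 1/f = 1/dₒ + 1/dᵢ this gives dₒ = f·(1 + W/w).
dₒ = 35.5 mm × (1 + 454000/23.8) = 35.5 × 19076.6303 ≈ 677220.374 mm = 677.22 m.

677.2 m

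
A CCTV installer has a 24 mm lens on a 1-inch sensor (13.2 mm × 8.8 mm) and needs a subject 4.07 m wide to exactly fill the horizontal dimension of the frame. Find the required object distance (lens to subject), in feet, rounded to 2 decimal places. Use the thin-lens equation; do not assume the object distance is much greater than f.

W: 4.07 m = 4070 mm.
Magnification m = w/W = dᵢ/dₒ; combined with 1/f = 1/dₒ + 1/dᵢ this gives dₒ = f·(1 + W/w).
dₒ = 24 mm × (1 + 4070/13.2) = 24 × 309.3333 ≈ 7424.000 mm = 7424.000/304.8 ft = 24.357 ft.

24.36 ft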